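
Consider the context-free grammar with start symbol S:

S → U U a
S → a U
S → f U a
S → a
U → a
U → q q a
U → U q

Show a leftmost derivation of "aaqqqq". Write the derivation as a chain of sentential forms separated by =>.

S => aU => aUq => aUqq => aUqqq => aUqqqq => aaqqqq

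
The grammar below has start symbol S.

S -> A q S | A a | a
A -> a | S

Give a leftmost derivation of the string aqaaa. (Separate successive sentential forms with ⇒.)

S ⇒ Aa   [S -> A a]
Aa ⇒ Sa   [A -> S]
Sa ⇒ Aaa   [S -> A a]
Aaa ⇒ Saa   [A -> S]
Saa ⇒ AqSaa   [S -> A q S]
AqSaa ⇒ aqSaa   [A -> a]
aqSaa ⇒ aqaaa   [S -> a]

S ⇒ Aa ⇒ Sa ⇒ Aaa ⇒ Saa ⇒ AqSaa ⇒ aqSaa ⇒ aqaaa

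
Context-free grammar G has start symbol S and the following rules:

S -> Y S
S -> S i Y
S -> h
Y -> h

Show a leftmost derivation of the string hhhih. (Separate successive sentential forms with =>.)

S=>YS=>hS=>hYS=>hhS=>hhSiY=>hhhiY=>hhhih

S => YS   [S -> Y S]
YS => hS   [Y -> h]
hS => hYS   [S -> Y S]
hYS => hhS   [Y -> h]
hhS => hhSiY   [S -> S i Y]
hhSiY => hhhiY   [S -> h]
hhhiY => hhhih   [Y -> h]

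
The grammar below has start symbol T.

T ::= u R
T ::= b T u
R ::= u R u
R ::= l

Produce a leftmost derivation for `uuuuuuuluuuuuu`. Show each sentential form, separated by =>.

T=>uR=>uuRu=>uuuRuu=>uuuuRuuu=>uuuuuRuuuu=>uuuuuuRuuuuu=>uuuuuuuRuuuuuu=>uuuuuuuluuuuuu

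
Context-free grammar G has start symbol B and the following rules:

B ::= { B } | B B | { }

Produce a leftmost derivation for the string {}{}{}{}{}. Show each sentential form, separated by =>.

B => BB   [B ::= B B]
BB => BBB   [B ::= B B]
BBB => BBBB   [B ::= B B]
BBBB => BBBBB   [B ::= B B]
BBBBB => {}BBBB   [B ::= { }]
{}BBBB => {}{}BBB   [B ::= { }]
{}{}BBB => {}{}{}BB   [B ::= { }]
{}{}{}BB => {}{}{}{}B   [B ::= { }]
{}{}{}{}B => {}{}{}{}{}   [B ::= { }]

B => BB => BBB => BBBB => BBBBB => {}BBBB => {}{}BBB => {}{}{}BB => {}{}{}{}B => {}{}{}{}{}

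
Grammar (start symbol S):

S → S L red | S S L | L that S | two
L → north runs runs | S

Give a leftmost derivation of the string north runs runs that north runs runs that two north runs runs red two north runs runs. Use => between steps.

S => L that S   [S → L that S]
L that S => north runs runs that S   [L → north runs runs]
north runs runs that S => north runs runs that S S L   [S → S S L]
north runs runs that S S L => north runs runs that S L red S L   [S → S L red]
north runs runs that S L red S L => north runs runs that L that S L red S L   [S → L that S]
north runs runs that L that S L red S L => north runs runs that north runs runs that S L red S L   [L → north runs runs]
north runs runs that north runs runs that S L red S L => north runs runs that north runs runs that two L red S L   [S → two]
north runs runs that north runs runs that two L red S L => north runs runs that north runs runs that two north runs runs red S L   [L → north runs runs]
north runs runs that north runs runs that two north runs runs red S L => north runs runs that north runs runs that two north runs runs red two L   [S → two]
north runs runs that north runs runs that two north runs runs red two L => north runs runs that north runs runs that two north runs runs red two north runs runs   [L → north runs runs]

S => L that S => north runs runs that S => north runs runs that S S L => north runs runs that S L red S L => north runs runs that L that S L red S L => north runs runs that north runs runs that S L red S L => north runs runs that north runs runs that two L red S L => north runs runs that north runs runs that two north runs runs red S L => north runs runs that north runs runs that two north runs runs red two L => north runs runs that north runs runs that two north runs runs red two north runs runs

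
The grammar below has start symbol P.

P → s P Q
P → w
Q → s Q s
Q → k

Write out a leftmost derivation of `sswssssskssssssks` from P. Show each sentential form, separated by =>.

P => sPQ => ssPQQ => sswQQ => sswsQsQ => sswssQssQ => sswsssQsssQ => sswssssQssssQ => sswsssssQsssssQ => sswsssssksssssQ => sswssssskssssssQs => sswssssskssssssks

P => sPQ   [P → s P Q]
sPQ => ssPQQ   [P → s P Q]
ssPQQ => sswQQ   [P → w]
sswQQ => sswsQsQ   [Q → s Q s]
sswsQsQ => sswssQssQ   [Q → s Q s]
sswssQssQ => sswsssQsssQ   [Q → s Q s]
sswsssQsssQ => sswssssQssssQ   [Q → s Q s]
sswssssQssssQ => sswsssssQsssssQ   [Q → s Q s]
sswsssssQsssssQ => sswsssssksssssQ   [Q → k]
sswsssssksssssQ => sswssssskssssssQs   [Q → s Q s]
sswssssskssssssQs => sswssssskssssssks   [Q → k]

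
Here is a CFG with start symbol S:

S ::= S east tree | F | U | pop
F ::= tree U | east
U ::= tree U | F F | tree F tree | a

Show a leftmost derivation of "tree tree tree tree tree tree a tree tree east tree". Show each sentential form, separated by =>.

S => S east tree => F east tree => tree U east tree => tree tree F tree east tree => tree tree tree U tree east tree => tree tree tree tree F tree tree east tree => tree tree tree tree tree U tree tree east tree => tree tree tree tree tree tree U tree tree east tree => tree tree tree tree tree tree a tree tree east tree

S => S east tree   [S ::= S east tree]
S east tree => F east tree   [S ::= F]
F east tree => tree U east tree   [F ::= tree U]
tree U east tree => tree tree F tree east tree   [U ::= tree F tree]
tree tree F tree east tree => tree tree tree U tree east tree   [F ::= tree U]
tree tree tree U tree east tree => tree tree tree tree F tree tree east tree   [U ::= tree F tree]
tree tree tree tree F tree tree east tree => tree tree tree tree tree U tree tree east tree   [F ::= tree U]
tree tree tree tree tree U tree tree east tree => tree tree tree tree tree tree U tree tree east tree   [U ::= tree U]
tree tree tree tree tree tree U tree tree east tree => tree tree tree tree tree tree a tree tree east tree   [U ::= a]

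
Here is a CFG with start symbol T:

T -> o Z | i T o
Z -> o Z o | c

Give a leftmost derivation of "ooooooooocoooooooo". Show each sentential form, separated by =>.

T=>oZ=>ooZo=>oooZoo=>ooooZooo=>oooooZoooo=>ooooooZooooo=>oooooooZoooooo=>ooooooooZooooooo=>oooooooooZoooooooo=>ooooooooocoooooooo

T => oZ   [T -> o Z]
oZ => ooZo   [Z -> o Z o]
ooZo => oooZoo   [Z -> o Z o]
oooZoo => ooooZooo   [Z -> o Z o]
ooooZooo => oooooZoooo   [Z -> o Z o]
oooooZoooo => ooooooZooooo   [Z -> o Z o]
ooooooZooooo => oooooooZoooooo   [Z -> o Z o]
oooooooZoooooo => ooooooooZooooooo   [Z -> o Z o]
ooooooooZooooooo => oooooooooZoooooooo   [Z -> o Z o]
oooooooooZoooooooo => ooooooooocoooooooo   [Z -> c]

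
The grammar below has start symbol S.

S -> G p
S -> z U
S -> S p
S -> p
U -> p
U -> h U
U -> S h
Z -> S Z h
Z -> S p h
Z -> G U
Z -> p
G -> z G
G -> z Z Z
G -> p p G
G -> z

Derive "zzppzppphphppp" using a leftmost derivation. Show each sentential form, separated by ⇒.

S ⇒ Sp   [S -> S p]
Sp ⇒ Gpp   [S -> G p]
Gpp ⇒ zZZpp   [G -> z Z Z]
zZZpp ⇒ zSphZpp   [Z -> S p h]
zSphZpp ⇒ zzUphZpp   [S -> z U]
zzUphZpp ⇒ zzShphZpp   [U -> S h]
zzShphZpp ⇒ zzGphphZpp   [S -> G p]
zzGphphZpp ⇒ zzppGphphZpp   [G -> p p G]
zzppGphphZpp ⇒ zzppzZZphphZpp   [G -> z Z Z]
zzppzZZphphZpp ⇒ zzppzpZphphZpp   [Z -> p]
zzppzpZphphZpp ⇒ zzppzppphphZpp   [Z -> p]
zzppzppphphZpp ⇒ zzppzppphphppp   [Z -> p]

S⇒Sp⇒Gpp⇒zZZpp⇒zSphZpp⇒zzUphZpp⇒zzShphZpp⇒zzGphphZpp⇒zzppGphphZpp⇒zzppzZZphphZpp⇒zzppzpZphphZpp⇒zzppzppphphZpp⇒zzppzppphphppp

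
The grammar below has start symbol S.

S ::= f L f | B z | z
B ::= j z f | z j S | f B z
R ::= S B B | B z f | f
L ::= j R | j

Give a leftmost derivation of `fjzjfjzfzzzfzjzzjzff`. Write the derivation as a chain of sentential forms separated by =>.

S=>fLf=>fjRf=>fjSBBf=>fjBzBBf=>fjzjSzBBf=>fjzjBzzBBf=>fjzjfBzzzBBf=>fjzjfjzfzzzBBf=>fjzjfjzfzzzfBzBf=>fjzjfjzfzzzfzjSzBf=>fjzjfjzfzzzfzjzzBf=>fjzjfjzfzzzfzjzzjzff

S => fLf   [S ::= f L f]
fLf => fjRf   [L ::= j R]
fjRf => fjSBBf   [R ::= S B B]
fjSBBf => fjBzBBf   [S ::= B z]
fjBzBBf => fjzjSzBBf   [B ::= z j S]
fjzjSzBBf => fjzjBzzBBf   [S ::= B z]
fjzjBzzBBf => fjzjfBzzzBBf   [B ::= f B z]
fjzjfBzzzBBf => fjzjfjzfzzzBBf   [B ::= j z f]
fjzjfjzfzzzBBf => fjzjfjzfzzzfBzBf   [B ::= f B z]
fjzjfjzfzzzfBzBf => fjzjfjzfzzzfzjSzBf   [B ::= z j S]
fjzjfjzfzzzfzjSzBf => fjzjfjzfzzzfzjzzBf   [S ::= z]
fjzjfjzfzzzfzjzzBf => fjzjfjzfzzzfzjzzjzff   [B ::= j z f]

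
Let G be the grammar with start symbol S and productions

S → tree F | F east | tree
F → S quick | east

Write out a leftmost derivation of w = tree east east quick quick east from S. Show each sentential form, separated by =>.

S => F east => S quick east => tree F quick east => tree S quick quick east => tree F east quick quick east => tree east east quick quick east

S => F east   [S → F east]
F east => S quick east   [F → S quick]
S quick east => tree F quick east   [S → tree F]
tree F quick east => tree S quick quick east   [F → S quick]
tree S quick quick east => tree F east quick quick east   [S → F east]
tree F east quick quick east => tree east east quick quick east   [F → east]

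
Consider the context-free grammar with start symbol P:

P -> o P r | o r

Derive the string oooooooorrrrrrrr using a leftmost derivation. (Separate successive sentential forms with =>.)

P => oPr   [P -> o P r]
oPr => ooPrr   [P -> o P r]
ooPrr => oooPrrr   [P -> o P r]
oooPrrr => ooooPrrrr   [P -> o P r]
ooooPrrrr => oooooPrrrrr   [P -> o P r]
oooooPrrrrr => ooooooPrrrrrr   [P -> o P r]
ooooooPrrrrrr => oooooooPrrrrrrr   [P -> o P r]
oooooooPrrrrrrr => oooooooorrrrrrrr   [P -> o r]

P=>oPr=>ooPrr=>oooPrrr=>ooooPrrrr=>oooooPrrrrr=>ooooooPrrrrrr=>oooooooPrrrrrrr=>oooooooorrrrrrrr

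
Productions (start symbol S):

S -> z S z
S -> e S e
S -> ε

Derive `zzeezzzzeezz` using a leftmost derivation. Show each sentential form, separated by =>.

S => zSz => zzSzz => zzeSezz => zzeeSeezz => zzeezSzeezz => zzeezzSzzeezz => zzeezzzzeezz

S => zSz   [S -> z S z]
zSz => zzSzz   [S -> z S z]
zzSzz => zzeSezz   [S -> e S e]
zzeSezz => zzeeSeezz   [S -> e S e]
zzeeSeezz => zzeezSzeezz   [S -> z S z]
zzeezSzeezz => zzeezzSzzeezz   [S -> z S z]
zzeezzSzzeezz => zzeezzzzeezz   [S -> ε]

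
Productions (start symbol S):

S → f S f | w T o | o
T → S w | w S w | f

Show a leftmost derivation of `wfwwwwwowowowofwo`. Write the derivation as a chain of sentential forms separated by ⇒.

S ⇒ wTo   [S → w T o]
wTo ⇒ wSwo   [T → S w]
wSwo ⇒ wfSfwo   [S → f S f]
wfSfwo ⇒ wfwTofwo   [S → w T o]
wfwTofwo ⇒ wfwwSwofwo   [T → w S w]
wfwwSwofwo ⇒ wfwwwTowofwo   [S → w T o]
wfwwwTowofwo ⇒ wfwwwwSwowofwo   [T → w S w]
wfwwwwSwowofwo ⇒ wfwwwwwTowowofwo   [S → w T o]
wfwwwwwTowowofwo ⇒ wfwwwwwSwowowofwo   [T → S w]
wfwwwwwSwowowofwo ⇒ wfwwwwwowowowofwo   [S → o]

S ⇒ wTo ⇒ wSwo ⇒ wfSfwo ⇒ wfwTofwo ⇒ wfwwSwofwo ⇒ wfwwwTowofwo ⇒ wfwwwwSwowofwo ⇒ wfwwwwwTowowofwo ⇒ wfwwwwwSwowowofwo ⇒ wfwwwwwowowowofwo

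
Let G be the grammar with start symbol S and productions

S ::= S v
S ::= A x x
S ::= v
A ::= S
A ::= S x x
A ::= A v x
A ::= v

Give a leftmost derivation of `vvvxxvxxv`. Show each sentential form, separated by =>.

S => Sv   [S ::= S v]
Sv => Axxv   [S ::= A x x]
Axxv => Sxxv   [A ::= S]
Sxxv => Svxxv   [S ::= S v]
Svxxv => Axxvxxv   [S ::= A x x]
Axxvxxv => Sxxvxxv   [A ::= S]
Sxxvxxv => Svxxvxxv   [S ::= S v]
Svxxvxxv => Svvxxvxxv   [S ::= S v]
Svvxxvxxv => vvvxxvxxv   [S ::= v]

S => Sv => Axxv => Sxxv => Svxxv => Axxvxxv => Sxxvxxv => Svxxvxxv => Svvxxvxxv => vvvxxvxxv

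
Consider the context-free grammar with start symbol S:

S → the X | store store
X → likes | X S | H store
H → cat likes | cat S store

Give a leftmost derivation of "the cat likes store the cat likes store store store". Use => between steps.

S => the X => the X S => the H store S => the cat likes store S => the cat likes store the X => the cat likes store the X S => the cat likes store the H store S => the cat likes store the cat likes store S => the cat likes store the cat likes store store store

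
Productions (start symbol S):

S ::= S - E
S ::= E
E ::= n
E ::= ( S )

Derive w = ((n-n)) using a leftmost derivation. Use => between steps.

S=>E=>(S)=>(E)=>((S))=>((S-E))=>((E-E))=>((n-E))=>((n-n))

S => E   [S ::= E]
E => (S)   [E ::= ( S )]
(S) => (E)   [S ::= E]
(E) => ((S))   [E ::= ( S )]
((S)) => ((S-E))   [S ::= S - E]
((S-E)) => ((E-E))   [S ::= E]
((E-E)) => ((n-E))   [E ::= n]
((n-E)) => ((n-n))   [E ::= n]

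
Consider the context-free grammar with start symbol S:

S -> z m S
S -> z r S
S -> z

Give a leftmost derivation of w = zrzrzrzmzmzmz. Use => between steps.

S => zrS => zrzrS => zrzrzrS => zrzrzrzmS => zrzrzrzmzmS => zrzrzrzmzmzmS => zrzrzrzmzmzmz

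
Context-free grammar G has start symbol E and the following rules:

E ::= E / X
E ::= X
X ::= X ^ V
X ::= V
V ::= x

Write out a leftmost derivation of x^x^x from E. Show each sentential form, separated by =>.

E => X   [E ::= X]
X => X^V   [X ::= X ^ V]
X^V => X^V^V   [X ::= X ^ V]
X^V^V => V^V^V   [X ::= V]
V^V^V => x^V^V   [V ::= x]
x^V^V => x^x^V   [V ::= x]
x^x^V => x^x^x   [V ::= x]

E => X => X^V => X^V^V => V^V^V => x^V^V => x^x^V => x^x^x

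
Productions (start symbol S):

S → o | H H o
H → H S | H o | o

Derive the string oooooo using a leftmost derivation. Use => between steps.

S => HHo   [S → H H o]
HHo => HoHo   [H → H o]
HoHo => HooHo   [H → H o]
HooHo => HoooHo   [H → H o]
HoooHo => ooooHo   [H → o]
ooooHo => oooooo   [H → o]

S => HHo => HoHo => HooHo => HoooHo => ooooHo => oooooo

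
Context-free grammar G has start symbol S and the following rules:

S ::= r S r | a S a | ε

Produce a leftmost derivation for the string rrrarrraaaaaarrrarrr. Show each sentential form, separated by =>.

S => rSr => rrSrr => rrrSrrr => rrraSarrr => rrrarSrarrr => rrrarrSrrarrr => rrrarrrSrrrarrr => rrrarrraSarrrarrr => rrrarrraaSaarrrarrr => rrrarrraaaSaaarrrarrr => rrrarrraaaaaarrrarrr

S => rSr   [S ::= r S r]
rSr => rrSrr   [S ::= r S r]
rrSrr => rrrSrrr   [S ::= r S r]
rrrSrrr => rrraSarrr   [S ::= a S a]
rrraSarrr => rrrarSrarrr   [S ::= r S r]
rrrarSrarrr => rrrarrSrrarrr   [S ::= r S r]
rrrarrSrrarrr => rrrarrrSrrrarrr   [S ::= r S r]
rrrarrrSrrrarrr => rrrarrraSarrrarrr   [S ::= a S a]
rrrarrraSarrrarrr => rrrarrraaSaarrrarrr   [S ::= a S a]
rrrarrraaSaarrrarrr => rrrarrraaaSaaarrrarrr   [S ::= a S a]
rrrarrraaaSaaarrrarrr => rrrarrraaaaaarrrarrr   [S ::= ε]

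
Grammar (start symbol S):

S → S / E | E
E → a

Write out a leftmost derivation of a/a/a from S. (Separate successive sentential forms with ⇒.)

S⇒S/E⇒S/E/E⇒E/E/E⇒a/E/E⇒a/a/E⇒a/a/a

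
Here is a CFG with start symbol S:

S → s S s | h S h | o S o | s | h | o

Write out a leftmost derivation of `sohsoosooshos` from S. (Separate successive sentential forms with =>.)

S=>sSs=>soSos=>sohShos=>sohsSshos=>sohsoSoshos=>sohsooSooshos=>sohsoosooshos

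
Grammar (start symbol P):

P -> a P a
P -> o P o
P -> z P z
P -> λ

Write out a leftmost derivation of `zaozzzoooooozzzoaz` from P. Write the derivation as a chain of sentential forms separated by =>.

P => zPz => zaPaz => zaoPoaz => zaozPzoaz => zaozzPzzoaz => zaozzzPzzzoaz => zaozzzoPozzzoaz => zaozzzooPoozzzoaz => zaozzzoooPooozzzoaz => zaozzzoooooozzzoaz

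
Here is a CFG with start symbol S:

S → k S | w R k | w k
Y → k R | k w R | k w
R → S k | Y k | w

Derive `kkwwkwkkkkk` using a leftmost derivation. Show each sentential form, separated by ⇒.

S ⇒ kS   [S → k S]
kS ⇒ kkS   [S → k S]
kkS ⇒ kkwRk   [S → w R k]
kkwRk ⇒ kkwSkk   [R → S k]
kkwSkk ⇒ kkwwRkkk   [S → w R k]
kkwwRkkk ⇒ kkwwSkkkk   [R → S k]
kkwwSkkkk ⇒ kkwwkSkkkk   [S → k S]
kkwwkSkkkk ⇒ kkwwkwkkkkk   [S → w k]

S ⇒ kS ⇒ kkS ⇒ kkwRk ⇒ kkwSkk ⇒ kkwwRkkk ⇒ kkwwSkkkk ⇒ kkwwkSkkkk ⇒ kkwwkwkkkkk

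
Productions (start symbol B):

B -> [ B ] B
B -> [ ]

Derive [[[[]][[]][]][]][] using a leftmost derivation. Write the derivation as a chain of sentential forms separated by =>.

B => [B]B => [[B]B]B => [[[B]B]B]B => [[[[]]B]B]B => [[[[]][B]B]B]B => [[[[]][[]]B]B]B => [[[[]][[]][]]B]B => [[[[]][[]][]][]]B => [[[[]][[]][]][]][]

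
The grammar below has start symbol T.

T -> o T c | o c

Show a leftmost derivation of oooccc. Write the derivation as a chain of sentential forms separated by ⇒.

T ⇒ oTc ⇒ ooTcc ⇒ oooccc

T ⇒ oTc   [T -> o T c]
oTc ⇒ ooTcc   [T -> o T c]
ooTcc ⇒ oooccc   [T -> o c]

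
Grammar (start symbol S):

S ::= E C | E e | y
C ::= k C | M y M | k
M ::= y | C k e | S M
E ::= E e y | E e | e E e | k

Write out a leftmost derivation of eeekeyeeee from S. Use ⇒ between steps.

S ⇒ Ee ⇒ eEee ⇒ eeEeee ⇒ eeeEeeee ⇒ eeeEeyeeee ⇒ eeekeyeeee

S ⇒ Ee   [S ::= E e]
Ee ⇒ eEee   [E ::= e E e]
eEee ⇒ eeEeee   [E ::= e E e]
eeEeee ⇒ eeeEeeee   [E ::= e E e]
eeeEeeee ⇒ eeeEeyeeee   [E ::= E e y]
eeeEeyeeee ⇒ eeekeyeeee   [E ::= k]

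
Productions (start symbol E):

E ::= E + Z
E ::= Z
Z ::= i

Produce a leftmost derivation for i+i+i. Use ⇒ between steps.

E ⇒ E+Z ⇒ E+Z+Z ⇒ Z+Z+Z ⇒ i+Z+Z ⇒ i+i+Z ⇒ i+i+i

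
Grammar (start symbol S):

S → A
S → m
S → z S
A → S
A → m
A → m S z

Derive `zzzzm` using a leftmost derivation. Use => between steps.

S=>zS=>zzS=>zzzS=>zzzzS=>zzzzm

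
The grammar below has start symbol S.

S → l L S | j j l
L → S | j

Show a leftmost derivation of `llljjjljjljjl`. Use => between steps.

S => lLS   [S → l L S]
lLS => lSS   [L → S]
lSS => llLSS   [S → l L S]
llLSS => llSSS   [L → S]
llSSS => lllLSSS   [S → l L S]
lllLSSS => llljSSS   [L → j]
llljSSS => llljjjlSS   [S → j j l]
llljjjlSS => llljjjljjlS   [S → j j l]
llljjjljjlS => llljjjljjljjl   [S → j j l]

S=>lLS=>lSS=>llLSS=>llSSS=>lllLSSS=>llljSSS=>llljjjlSS=>llljjjljjlS=>llljjjljjljjl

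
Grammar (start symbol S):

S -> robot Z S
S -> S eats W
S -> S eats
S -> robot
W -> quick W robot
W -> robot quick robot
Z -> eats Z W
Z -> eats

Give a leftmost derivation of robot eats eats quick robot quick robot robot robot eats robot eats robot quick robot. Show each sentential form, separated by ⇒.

S ⇒ robot Z S   [S -> robot Z S]
robot Z S ⇒ robot eats Z W S   [Z -> eats Z W]
robot eats Z W S ⇒ robot eats eats W S   [Z -> eats]
robot eats eats W S ⇒ robot eats eats quick W robot S   [W -> quick W robot]
robot eats eats quick W robot S ⇒ robot eats eats quick robot quick robot robot S   [W -> robot quick robot]
robot eats eats quick robot quick robot robot S ⇒ robot eats eats quick robot quick robot robot S eats W   [S -> S eats W]
robot eats eats quick robot quick robot robot S eats W ⇒ robot eats eats quick robot quick robot robot robot Z S eats W   [S -> robot Z S]
robot eats eats quick robot quick robot robot robot Z S eats W ⇒ robot eats eats quick robot quick robot robot robot eats S eats W   [Z -> eats]
robot eats eats quick robot quick robot robot robot eats S eats W ⇒ robot eats eats quick robot quick robot robot robot eats robot eats W   [S -> robot]
robot eats eats quick robot quick robot robot robot eats robot eats W ⇒ robot eats eats quick robot quick robot robot robot eats robot eats robot quick robot   [W -> robot quick robot]

S ⇒ robot Z S ⇒ robot eats Z W S ⇒ robot eats eats W S ⇒ robot eats eats quick W robot S ⇒ robot eats eats quick robot quick robot robot S ⇒ robot eats eats quick robot quick robot robot S eats W ⇒ robot eats eats quick robot quick robot robot robot Z S eats W ⇒ robot eats eats quick robot quick robot robot robot eats S eats W ⇒ robot eats eats quick robot quick robot robot robot eats robot eats W ⇒ robot eats eats quick robot quick robot robot robot eats robot eats robot quick robot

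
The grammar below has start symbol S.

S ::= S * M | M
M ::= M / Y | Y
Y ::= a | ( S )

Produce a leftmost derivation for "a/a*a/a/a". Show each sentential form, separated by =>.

S => S*M => M*M => M/Y*M => Y/Y*M => a/Y*M => a/a*M => a/a*M/Y => a/a*M/Y/Y => a/a*Y/Y/Y => a/a*a/Y/Y => a/a*a/a/Y => a/a*a/a/a

S => S*M   [S ::= S * M]
S*M => M*M   [S ::= M]
M*M => M/Y*M   [M ::= M / Y]
M/Y*M => Y/Y*M   [M ::= Y]
Y/Y*M => a/Y*M   [Y ::= a]
a/Y*M => a/a*M   [Y ::= a]
a/a*M => a/a*M/Y   [M ::= M / Y]
a/a*M/Y => a/a*M/Y/Y   [M ::= M / Y]
a/a*M/Y/Y => a/a*Y/Y/Y   [M ::= Y]
a/a*Y/Y/Y => a/a*a/Y/Y   [Y ::= a]
a/a*a/Y/Y => a/a*a/a/Y   [Y ::= a]
a/a*a/a/Y => a/a*a/a/a   [Y ::= a]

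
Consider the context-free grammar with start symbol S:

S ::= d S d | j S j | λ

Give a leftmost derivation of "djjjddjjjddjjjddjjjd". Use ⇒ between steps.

S⇒dSd⇒djSjd⇒djjSjjd⇒djjjSjjjd⇒djjjdSdjjjd⇒djjjddSddjjjd⇒djjjddjSjddjjjd⇒djjjddjjSjjddjjjd⇒djjjddjjjSjjjddjjjd⇒djjjddjjjdSdjjjddjjjd⇒djjjddjjjddjjjddjjjd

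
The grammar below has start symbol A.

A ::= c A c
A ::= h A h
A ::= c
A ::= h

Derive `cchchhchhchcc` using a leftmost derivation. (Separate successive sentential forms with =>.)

A => cAc   [A ::= c A c]
cAc => ccAcc   [A ::= c A c]
ccAcc => cchAhcc   [A ::= h A h]
cchAhcc => cchcAchcc   [A ::= c A c]
cchcAchcc => cchchAhchcc   [A ::= h A h]
cchchAhchcc => cchchhAhhchcc   [A ::= h A h]
cchchhAhhchcc => cchchhchhchcc   [A ::= c]

A => cAc => ccAcc => cchAhcc => cchcAchcc => cchchAhchcc => cchchhAhhchcc => cchchhchhchcc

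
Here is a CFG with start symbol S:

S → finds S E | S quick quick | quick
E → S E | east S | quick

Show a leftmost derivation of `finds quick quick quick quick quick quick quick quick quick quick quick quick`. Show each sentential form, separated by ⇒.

S ⇒ S quick quick   [S → S quick quick]
S quick quick ⇒ S quick quick quick quick   [S → S quick quick]
S quick quick quick quick ⇒ finds S E quick quick quick quick   [S → finds S E]
finds S E quick quick quick quick ⇒ finds S quick quick E quick quick quick quick   [S → S quick quick]
finds S quick quick E quick quick quick quick ⇒ finds S quick quick quick quick E quick quick quick quick   [S → S quick quick]
finds S quick quick quick quick E quick quick quick quick ⇒ finds S quick quick quick quick quick quick E quick quick quick quick   [S → S quick quick]
finds S quick quick quick quick quick quick E quick quick quick quick ⇒ finds quick quick quick quick quick quick quick E quick quick quick quick   [S → quick]
finds quick quick quick quick quick quick quick E quick quick quick quick ⇒ finds quick quick quick quick quick quick quick quick quick quick quick quick   [E → quick]

S ⇒ S quick quick ⇒ S quick quick quick quick ⇒ finds S E quick quick quick quick ⇒ finds S quick quick E quick quick quick quick ⇒ finds S quick quick quick quick E quick quick quick quick ⇒ finds S quick quick quick quick quick quick E quick quick quick quick ⇒ finds quick quick quick quick quick quick quick E quick quick quick quick ⇒ finds quick quick quick quick quick quick quick quick quick quick quick quick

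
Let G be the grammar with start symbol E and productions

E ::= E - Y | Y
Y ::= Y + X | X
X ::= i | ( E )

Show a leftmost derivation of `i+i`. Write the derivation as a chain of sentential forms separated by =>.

E => Y   [E ::= Y]
Y => Y+X   [Y ::= Y + X]
Y+X => X+X   [Y ::= X]
X+X => i+X   [X ::= i]
i+X => i+i   [X ::= i]

E => Y => Y+X => X+X => i+X => i+i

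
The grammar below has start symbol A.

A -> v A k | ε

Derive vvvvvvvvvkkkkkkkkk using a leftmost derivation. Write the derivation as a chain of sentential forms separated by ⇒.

A⇒vAk⇒vvAkk⇒vvvAkkk⇒vvvvAkkkk⇒vvvvvAkkkkk⇒vvvvvvAkkkkkk⇒vvvvvvvAkkkkkkk⇒vvvvvvvvAkkkkkkkk⇒vvvvvvvvvAkkkkkkkkk⇒vvvvvvvvvkkkkkkkkk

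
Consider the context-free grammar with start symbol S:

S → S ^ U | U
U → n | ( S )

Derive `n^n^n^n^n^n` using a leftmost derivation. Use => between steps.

S => S^U => S^U^U => S^U^U^U => S^U^U^U^U => S^U^U^U^U^U => U^U^U^U^U^U => n^U^U^U^U^U => n^n^U^U^U^U => n^n^n^U^U^U => n^n^n^n^U^U => n^n^n^n^n^U => n^n^n^n^n^n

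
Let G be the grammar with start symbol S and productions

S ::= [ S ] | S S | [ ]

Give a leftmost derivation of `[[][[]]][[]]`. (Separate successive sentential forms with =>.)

S => SS   [S ::= S S]
SS => [S]S   [S ::= [ S ]]
[S]S => [SS]S   [S ::= S S]
[SS]S => [[]S]S   [S ::= [ ]]
[[]S]S => [[][S]]S   [S ::= [ S ]]
[[][S]]S => [[][[]]]S   [S ::= [ ]]
[[][[]]]S => [[][[]]][S]   [S ::= [ S ]]
[[][[]]][S] => [[][[]]][[]]   [S ::= [ ]]

S => SS => [S]S => [SS]S => [[]S]S => [[][S]]S => [[][[]]]S => [[][[]]][S] => [[][[]]][[]]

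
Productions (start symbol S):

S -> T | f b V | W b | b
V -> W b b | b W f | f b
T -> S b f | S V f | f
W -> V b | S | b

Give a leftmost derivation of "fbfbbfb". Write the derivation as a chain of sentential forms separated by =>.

S => Wb   [S -> W b]
Wb => Sb   [W -> S]
Sb => Tb   [S -> T]
Tb => Sbfb   [T -> S b f]
Sbfb => fbVbfb   [S -> f b V]
fbVbfb => fbfbbfb   [V -> f b]

S => Wb => Sb => Tb => Sbfb => fbVbfb => fbfbbfb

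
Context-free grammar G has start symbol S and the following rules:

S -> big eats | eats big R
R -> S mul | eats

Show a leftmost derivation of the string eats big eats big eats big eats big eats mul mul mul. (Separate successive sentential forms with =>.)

S => eats big R   [S -> eats big R]
eats big R => eats big S mul   [R -> S mul]
eats big S mul => eats big eats big R mul   [S -> eats big R]
eats big eats big R mul => eats big eats big S mul mul   [R -> S mul]
eats big eats big S mul mul => eats big eats big eats big R mul mul   [S -> eats big R]
eats big eats big eats big R mul mul => eats big eats big eats big S mul mul mul   [R -> S mul]
eats big eats big eats big S mul mul mul => eats big eats big eats big eats big R mul mul mul   [S -> eats big R]
eats big eats big eats big eats big R mul mul mul => eats big eats big eats big eats big eats mul mul mul   [R -> eats]

S => eats big R => eats big S mul => eats big eats big R mul => eats big eats big S mul mul => eats big eats big eats big R mul mul => eats big eats big eats big S mul mul mul => eats big eats big eats big eats big R mul mul mul => eats big eats big eats big eats big eats mul mul mul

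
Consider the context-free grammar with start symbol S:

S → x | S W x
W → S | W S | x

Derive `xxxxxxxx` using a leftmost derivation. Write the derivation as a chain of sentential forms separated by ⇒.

S ⇒ SWx   [S → S W x]
SWx ⇒ SWxWx   [S → S W x]
SWxWx ⇒ SWxWxWx   [S → S W x]
SWxWxWx ⇒ xWxWxWx   [S → x]
xWxWxWx ⇒ xWSxWxWx   [W → W S]
xWSxWxWx ⇒ xxSxWxWx   [W → x]
xxSxWxWx ⇒ xxxxWxWx   [S → x]
xxxxWxWx ⇒ xxxxxxWx   [W → x]
xxxxxxWx ⇒ xxxxxxxx   [W → x]

S ⇒ SWx ⇒ SWxWx ⇒ SWxWxWx ⇒ xWxWxWx ⇒ xWSxWxWx ⇒ xxSxWxWx ⇒ xxxxWxWx ⇒ xxxxxxWx ⇒ xxxxxxxx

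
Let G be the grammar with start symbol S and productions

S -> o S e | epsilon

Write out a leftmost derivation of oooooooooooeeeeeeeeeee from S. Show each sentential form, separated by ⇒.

S ⇒ oSe ⇒ ooSee ⇒ oooSeee ⇒ ooooSeeee ⇒ oooooSeeeee ⇒ ooooooSeeeeee ⇒ oooooooSeeeeeee ⇒ ooooooooSeeeeeeee ⇒ oooooooooSeeeeeeeee ⇒ ooooooooooSeeeeeeeeee ⇒ oooooooooooSeeeeeeeeeee ⇒ oooooooooooeeeeeeeeeee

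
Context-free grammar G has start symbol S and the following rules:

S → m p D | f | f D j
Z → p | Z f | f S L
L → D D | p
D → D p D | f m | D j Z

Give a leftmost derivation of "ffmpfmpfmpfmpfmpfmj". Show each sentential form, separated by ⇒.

S ⇒ fDj ⇒ fDpDj ⇒ fDpDpDj ⇒ fDpDpDpDj ⇒ fDpDpDpDpDj ⇒ fDpDpDpDpDpDj ⇒ ffmpDpDpDpDpDj ⇒ ffmpfmpDpDpDpDj ⇒ ffmpfmpfmpDpDpDj ⇒ ffmpfmpfmpfmpDpDj ⇒ ffmpfmpfmpfmpfmpDj ⇒ ffmpfmpfmpfmpfmpfmj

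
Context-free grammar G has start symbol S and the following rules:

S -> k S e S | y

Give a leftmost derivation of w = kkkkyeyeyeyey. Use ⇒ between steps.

S ⇒ kSeS   [S -> k S e S]
kSeS ⇒ kkSeSeS   [S -> k S e S]
kkSeSeS ⇒ kkkSeSeSeS   [S -> k S e S]
kkkSeSeSeS ⇒ kkkkSeSeSeSeS   [S -> k S e S]
kkkkSeSeSeSeS ⇒ kkkkyeSeSeSeS   [S -> y]
kkkkyeSeSeSeS ⇒ kkkkyeyeSeSeS   [S -> y]
kkkkyeyeSeSeS ⇒ kkkkyeyeyeSeS   [S -> y]
kkkkyeyeyeSeS ⇒ kkkkyeyeyeyeS   [S -> y]
kkkkyeyeyeyeS ⇒ kkkkyeyeyeyey   [S -> y]

S ⇒ kSeS ⇒ kkSeSeS ⇒ kkkSeSeSeS ⇒ kkkkSeSeSeSeS ⇒ kkkkyeSeSeSeS ⇒ kkkkyeyeSeSeS ⇒ kkkkyeyeyeSeS ⇒ kkkkyeyeyeyeS ⇒ kkkkyeyeyeyey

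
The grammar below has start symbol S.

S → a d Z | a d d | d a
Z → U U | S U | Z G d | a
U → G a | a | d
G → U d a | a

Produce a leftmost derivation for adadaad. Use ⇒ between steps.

S ⇒ adZ   [S → a d Z]
adZ ⇒ adUU   [Z → U U]
adUU ⇒ adGaU   [U → G a]
adGaU ⇒ adUdaaU   [G → U d a]
adUdaaU ⇒ adadaaU   [U → a]
adadaaU ⇒ adadaad   [U → d]

S ⇒ adZ ⇒ adUU ⇒ adGaU ⇒ adUdaaU ⇒ adadaaU ⇒ adadaad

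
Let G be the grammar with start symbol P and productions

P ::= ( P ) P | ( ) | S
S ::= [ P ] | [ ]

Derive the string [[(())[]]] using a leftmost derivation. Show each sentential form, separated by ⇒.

P ⇒ S ⇒ [P] ⇒ [S] ⇒ [[P]] ⇒ [[(P)P]] ⇒ [[(())P]] ⇒ [[(())S]] ⇒ [[(())[]]]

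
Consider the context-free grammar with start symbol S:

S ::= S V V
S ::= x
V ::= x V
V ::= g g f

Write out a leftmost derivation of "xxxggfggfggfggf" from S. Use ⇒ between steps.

S⇒SVV⇒SVVVV⇒xVVVV⇒xxVVVV⇒xxxVVVV⇒xxxggfVVV⇒xxxggfggfVV⇒xxxggfggfggfV⇒xxxggfggfggfggf

S ⇒ SVV   [S ::= S V V]
SVV ⇒ SVVVV   [S ::= S V V]
SVVVV ⇒ xVVVV   [S ::= x]
xVVVV ⇒ xxVVVV   [V ::= x V]
xxVVVV ⇒ xxxVVVV   [V ::= x V]
xxxVVVV ⇒ xxxggfVVV   [V ::= g g f]
xxxggfVVV ⇒ xxxggfggfVV   [V ::= g g f]
xxxggfggfVV ⇒ xxxggfggfggfV   [V ::= g g f]
xxxggfggfggfV ⇒ xxxggfggfggfggf   [V ::= g g f]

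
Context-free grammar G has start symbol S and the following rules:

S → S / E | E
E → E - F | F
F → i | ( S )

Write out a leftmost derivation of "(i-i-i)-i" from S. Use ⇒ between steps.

S ⇒ E   [S → E]
E ⇒ E-F   [E → E - F]
E-F ⇒ F-F   [E → F]
F-F ⇒ (S)-F   [F → ( S )]
(S)-F ⇒ (E)-F   [S → E]
(E)-F ⇒ (E-F)-F   [E → E - F]
(E-F)-F ⇒ (E-F-F)-F   [E → E - F]
(E-F-F)-F ⇒ (F-F-F)-F   [E → F]
(F-F-F)-F ⇒ (i-F-F)-F   [F → i]
(i-F-F)-F ⇒ (i-i-F)-F   [F → i]
(i-i-F)-F ⇒ (i-i-i)-F   [F → i]
(i-i-i)-F ⇒ (i-i-i)-i   [F → i]

S ⇒ E ⇒ E-F ⇒ F-F ⇒ (S)-F ⇒ (E)-F ⇒ (E-F)-F ⇒ (E-F-F)-F ⇒ (F-F-F)-F ⇒ (i-F-F)-F ⇒ (i-i-F)-F ⇒ (i-i-i)-F ⇒ (i-i-i)-i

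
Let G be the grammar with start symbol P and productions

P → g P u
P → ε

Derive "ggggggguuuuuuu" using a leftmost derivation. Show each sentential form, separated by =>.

P=>gPu=>ggPuu=>gggPuuu=>ggggPuuuu=>gggggPuuuuu=>ggggggPuuuuuu=>gggggggPuuuuuuu=>ggggggguuuuuuu

P => gPu   [P → g P u]
gPu => ggPuu   [P → g P u]
ggPuu => gggPuuu   [P → g P u]
gggPuuu => ggggPuuuu   [P → g P u]
ggggPuuuu => gggggPuuuuu   [P → g P u]
gggggPuuuuu => ggggggPuuuuuu   [P → g P u]
ggggggPuuuuuu => gggggggPuuuuuuu   [P → g P u]
gggggggPuuuuuuu => ggggggguuuuuuu   [P → ε]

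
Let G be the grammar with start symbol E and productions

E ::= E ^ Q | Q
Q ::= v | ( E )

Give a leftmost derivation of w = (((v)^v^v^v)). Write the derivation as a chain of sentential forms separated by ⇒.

E ⇒ Q   [E ::= Q]
Q ⇒ (E)   [Q ::= ( E )]
(E) ⇒ (Q)   [E ::= Q]
(Q) ⇒ ((E))   [Q ::= ( E )]
((E)) ⇒ ((E^Q))   [E ::= E ^ Q]
((E^Q)) ⇒ ((E^Q^Q))   [E ::= E ^ Q]
((E^Q^Q)) ⇒ ((E^Q^Q^Q))   [E ::= E ^ Q]
((E^Q^Q^Q)) ⇒ ((Q^Q^Q^Q))   [E ::= Q]
((Q^Q^Q^Q)) ⇒ (((E)^Q^Q^Q))   [Q ::= ( E )]
(((E)^Q^Q^Q)) ⇒ (((Q)^Q^Q^Q))   [E ::= Q]
(((Q)^Q^Q^Q)) ⇒ (((v)^Q^Q^Q))   [Q ::= v]
(((v)^Q^Q^Q)) ⇒ (((v)^v^Q^Q))   [Q ::= v]
(((v)^v^Q^Q)) ⇒ (((v)^v^v^Q))   [Q ::= v]
(((v)^v^v^Q)) ⇒ (((v)^v^v^v))   [Q ::= v]

E ⇒ Q ⇒ (E) ⇒ (Q) ⇒ ((E)) ⇒ ((E^Q)) ⇒ ((E^Q^Q)) ⇒ ((E^Q^Q^Q)) ⇒ ((Q^Q^Q^Q)) ⇒ (((E)^Q^Q^Q)) ⇒ (((Q)^Q^Q^Q)) ⇒ (((v)^Q^Q^Q)) ⇒ (((v)^v^Q^Q)) ⇒ (((v)^v^v^Q)) ⇒ (((v)^v^v^v))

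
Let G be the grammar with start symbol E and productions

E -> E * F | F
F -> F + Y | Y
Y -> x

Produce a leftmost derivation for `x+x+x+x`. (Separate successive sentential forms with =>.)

E => F   [E -> F]
F => F+Y   [F -> F + Y]
F+Y => F+Y+Y   [F -> F + Y]
F+Y+Y => F+Y+Y+Y   [F -> F + Y]
F+Y+Y+Y => Y+Y+Y+Y   [F -> Y]
Y+Y+Y+Y => x+Y+Y+Y   [Y -> x]
x+Y+Y+Y => x+x+Y+Y   [Y -> x]
x+x+Y+Y => x+x+x+Y   [Y -> x]
x+x+x+Y => x+x+x+x   [Y -> x]

E=>F=>F+Y=>F+Y+Y=>F+Y+Y+Y=>Y+Y+Y+Y=>x+Y+Y+Y=>x+x+Y+Y=>x+x+x+Y=>x+x+x+x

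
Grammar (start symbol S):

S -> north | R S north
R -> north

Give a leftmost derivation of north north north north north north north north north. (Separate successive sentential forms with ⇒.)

S ⇒ R S north   [S -> R S north]
R S north ⇒ north S north   [R -> north]
north S north ⇒ north R S north north   [S -> R S north]
north R S north north ⇒ north north S north north   [R -> north]
north north S north north ⇒ north north R S north north north   [S -> R S north]
north north R S north north north ⇒ north north north S north north north   [R -> north]
north north north S north north north ⇒ north north north R S north north north north   [S -> R S north]
north north north R S north north north north ⇒ north north north north S north north north north   [R -> north]
north north north north S north north north north ⇒ north north north north north north north north north   [S -> north]

S ⇒ R S north ⇒ north S north ⇒ north R S north north ⇒ north north S north north ⇒ north north R S north north north ⇒ north north north S north north north ⇒ north north north R S north north north north ⇒ north north north north S north north north north ⇒ north north north north north north north north north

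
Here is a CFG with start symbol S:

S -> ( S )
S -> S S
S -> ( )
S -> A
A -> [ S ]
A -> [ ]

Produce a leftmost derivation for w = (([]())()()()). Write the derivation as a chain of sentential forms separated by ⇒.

S ⇒ (S)   [S -> ( S )]
(S) ⇒ (SS)   [S -> S S]
(SS) ⇒ (SSS)   [S -> S S]
(SSS) ⇒ (SSSS)   [S -> S S]
(SSSS) ⇒ ((S)SSS)   [S -> ( S )]
((S)SSS) ⇒ ((SS)SSS)   [S -> S S]
((SS)SSS) ⇒ ((AS)SSS)   [S -> A]
((AS)SSS) ⇒ (([]S)SSS)   [A -> [ ]]
(([]S)SSS) ⇒ (([]())SSS)   [S -> ( )]
(([]())SSS) ⇒ (([]())()SS)   [S -> ( )]
(([]())()SS) ⇒ (([]())()()S)   [S -> ( )]
(([]())()()S) ⇒ (([]())()()())   [S -> ( )]

S ⇒ (S) ⇒ (SS) ⇒ (SSS) ⇒ (SSSS) ⇒ ((S)SSS) ⇒ ((SS)SSS) ⇒ ((AS)SSS) ⇒ (([]S)SSS) ⇒ (([]())SSS) ⇒ (([]())()SS) ⇒ (([]())()()S) ⇒ (([]())()()())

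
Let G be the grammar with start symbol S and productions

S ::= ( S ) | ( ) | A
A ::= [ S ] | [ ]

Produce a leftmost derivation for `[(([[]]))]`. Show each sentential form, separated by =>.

S => A   [S ::= A]
A => [S]   [A ::= [ S ]]
[S] => [(S)]   [S ::= ( S )]
[(S)] => [((S))]   [S ::= ( S )]
[((S))] => [((A))]   [S ::= A]
[((A))] => [(([S]))]   [A ::= [ S ]]
[(([S]))] => [(([A]))]   [S ::= A]
[(([A]))] => [(([[]]))]   [A ::= [ ]]

S => A => [S] => [(S)] => [((S))] => [((A))] => [(([S]))] => [(([A]))] => [(([[]]))]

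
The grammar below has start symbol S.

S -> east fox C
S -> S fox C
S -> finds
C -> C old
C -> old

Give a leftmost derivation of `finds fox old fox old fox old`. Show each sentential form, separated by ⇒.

S ⇒ S fox C ⇒ S fox C fox C ⇒ S fox C fox C fox C ⇒ finds fox C fox C fox C ⇒ finds fox old fox C fox C ⇒ finds fox old fox old fox C ⇒ finds fox old fox old fox old

S ⇒ S fox C   [S -> S fox C]
S fox C ⇒ S fox C fox C   [S -> S fox C]
S fox C fox C ⇒ S fox C fox C fox C   [S -> S fox C]
S fox C fox C fox C ⇒ finds fox C fox C fox C   [S -> finds]
finds fox C fox C fox C ⇒ finds fox old fox C fox C   [C -> old]
finds fox old fox C fox C ⇒ finds fox old fox old fox C   [C -> old]
finds fox old fox old fox C ⇒ finds fox old fox old fox old   [C -> old]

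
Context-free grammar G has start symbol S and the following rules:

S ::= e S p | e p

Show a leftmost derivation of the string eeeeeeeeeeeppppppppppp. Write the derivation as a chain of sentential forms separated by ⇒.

S ⇒ eSp   [S ::= e S p]
eSp ⇒ eeSpp   [S ::= e S p]
eeSpp ⇒ eeeSppp   [S ::= e S p]
eeeSppp ⇒ eeeeSpppp   [S ::= e S p]
eeeeSpppp ⇒ eeeeeSppppp   [S ::= e S p]
eeeeeSppppp ⇒ eeeeeeSpppppp   [S ::= e S p]
eeeeeeSpppppp ⇒ eeeeeeeSppppppp   [S ::= e S p]
eeeeeeeSppppppp ⇒ eeeeeeeeSpppppppp   [S ::= e S p]
eeeeeeeeSpppppppp ⇒ eeeeeeeeeSppppppppp   [S ::= e S p]
eeeeeeeeeSppppppppp ⇒ eeeeeeeeeeSpppppppppp   [S ::= e S p]
eeeeeeeeeeSpppppppppp ⇒ eeeeeeeeeeeppppppppppp   [S ::= e p]

S ⇒ eSp ⇒ eeSpp ⇒ eeeSppp ⇒ eeeeSpppp ⇒ eeeeeSppppp ⇒ eeeeeeSpppppp ⇒ eeeeeeeSppppppp ⇒ eeeeeeeeSpppppppp ⇒ eeeeeeeeeSppppppppp ⇒ eeeeeeeeeeSpppppppppp ⇒ eeeeeeeeeeeppppppppppp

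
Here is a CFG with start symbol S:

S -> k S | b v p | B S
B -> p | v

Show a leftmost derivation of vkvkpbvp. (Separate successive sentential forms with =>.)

S => BS => vS => vkS => vkBS => vkvS => vkvkS => vkvkBS => vkvkpS => vkvkpbvp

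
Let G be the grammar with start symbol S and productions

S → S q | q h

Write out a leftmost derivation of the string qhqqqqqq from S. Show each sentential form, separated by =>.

S=>Sq=>Sqq=>Sqqq=>Sqqqq=>Sqqqqq=>Sqqqqqq=>qhqqqqqq

S => Sq   [S → S q]
Sq => Sqq   [S → S q]
Sqq => Sqqq   [S → S q]
Sqqq => Sqqqq   [S → S q]
Sqqqq => Sqqqqq   [S → S q]
Sqqqqq => Sqqqqqq   [S → S q]
Sqqqqqq => qhqqqqqq   [S → q h]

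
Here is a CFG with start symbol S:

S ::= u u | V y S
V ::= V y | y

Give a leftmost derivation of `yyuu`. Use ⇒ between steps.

S ⇒ VyS ⇒ yyS ⇒ yyuu

S ⇒ VyS   [S ::= V y S]
VyS ⇒ yyS   [V ::= y]
yyS ⇒ yyuu   [S ::= u u]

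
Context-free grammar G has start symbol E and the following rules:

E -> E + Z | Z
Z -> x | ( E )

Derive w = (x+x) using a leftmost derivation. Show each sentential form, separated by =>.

E => Z   [E -> Z]
Z => (E)   [Z -> ( E )]
(E) => (E+Z)   [E -> E + Z]
(E+Z) => (Z+Z)   [E -> Z]
(Z+Z) => (x+Z)   [Z -> x]
(x+Z) => (x+x)   [Z -> x]

E=>Z=>(E)=>(E+Z)=>(Z+Z)=>(x+Z)=>(x+x)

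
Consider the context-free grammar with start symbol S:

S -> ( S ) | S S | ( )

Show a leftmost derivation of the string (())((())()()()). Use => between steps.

S=>SS=>(S)S=>(())S=>(())(S)=>(())(SS)=>(())(SSS)=>(())(SSSS)=>(())((S)SSS)=>(())((())SSS)=>(())((())()SS)=>(())((())()()S)=>(())((())()()())

S => SS   [S -> S S]
SS => (S)S   [S -> ( S )]
(S)S => (())S   [S -> ( )]
(())S => (())(S)   [S -> ( S )]
(())(S) => (())(SS)   [S -> S S]
(())(SS) => (())(SSS)   [S -> S S]
(())(SSS) => (())(SSSS)   [S -> S S]
(())(SSSS) => (())((S)SSS)   [S -> ( S )]
(())((S)SSS) => (())((())SSS)   [S -> ( )]
(())((())SSS) => (())((())()SS)   [S -> ( )]
(())((())()SS) => (())((())()()S)   [S -> ( )]
(())((())()()S) => (())((())()()())   [S -> ( )]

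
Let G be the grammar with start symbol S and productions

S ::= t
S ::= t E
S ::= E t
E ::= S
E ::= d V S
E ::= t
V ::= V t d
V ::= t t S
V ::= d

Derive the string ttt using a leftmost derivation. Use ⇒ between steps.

S ⇒ tE ⇒ tS ⇒ ttE ⇒ ttS ⇒ ttt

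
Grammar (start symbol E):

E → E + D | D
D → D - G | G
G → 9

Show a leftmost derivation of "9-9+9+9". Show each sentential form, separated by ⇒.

E⇒E+D⇒E+D+D⇒D+D+D⇒D-G+D+D⇒G-G+D+D⇒9-G+D+D⇒9-9+D+D⇒9-9+G+D⇒9-9+9+D⇒9-9+9+G⇒9-9+9+9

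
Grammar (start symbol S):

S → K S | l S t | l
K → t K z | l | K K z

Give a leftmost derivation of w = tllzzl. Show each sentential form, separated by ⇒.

S ⇒ KS   [S → K S]
KS ⇒ tKzS   [K → t K z]
tKzS ⇒ tKKzzS   [K → K K z]
tKKzzS ⇒ tlKzzS   [K → l]
tlKzzS ⇒ tllzzS   [K → l]
tllzzS ⇒ tllzzl   [S → l]

S ⇒ KS ⇒ tKzS ⇒ tKKzzS ⇒ tlKzzS ⇒ tllzzS ⇒ tllzzl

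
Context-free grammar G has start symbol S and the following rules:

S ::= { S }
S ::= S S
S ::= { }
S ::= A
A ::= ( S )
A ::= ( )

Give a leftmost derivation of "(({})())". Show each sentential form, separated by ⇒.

S ⇒ A ⇒ (S) ⇒ (SS) ⇒ (AS) ⇒ ((S)S) ⇒ (({})S) ⇒ (({})A) ⇒ (({})())

S ⇒ A   [S ::= A]
A ⇒ (S)   [A ::= ( S )]
(S) ⇒ (SS)   [S ::= S S]
(SS) ⇒ (AS)   [S ::= A]
(AS) ⇒ ((S)S)   [A ::= ( S )]
((S)S) ⇒ (({})S)   [S ::= { }]
(({})S) ⇒ (({})A)   [S ::= A]
(({})A) ⇒ (({})())   [A ::= ( )]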